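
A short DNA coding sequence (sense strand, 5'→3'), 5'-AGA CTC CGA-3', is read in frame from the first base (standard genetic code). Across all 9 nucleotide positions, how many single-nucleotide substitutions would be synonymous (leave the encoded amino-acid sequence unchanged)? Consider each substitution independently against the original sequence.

Codon 1 (AGA, Arg): 2 synonymous substitutions.
Codon 2 (CTC, Leu): 3 synonymous substitutions.
Codon 3 (CGA, Arg): 4 synonymous substitutions.
Total: 2 + 3 + 4 = 9.

9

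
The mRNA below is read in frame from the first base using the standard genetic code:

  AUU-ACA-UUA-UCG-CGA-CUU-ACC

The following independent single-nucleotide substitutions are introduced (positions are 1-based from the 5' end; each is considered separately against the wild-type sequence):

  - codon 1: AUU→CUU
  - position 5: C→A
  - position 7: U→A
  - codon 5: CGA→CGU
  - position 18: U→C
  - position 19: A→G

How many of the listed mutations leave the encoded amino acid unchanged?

2

Codon 1: AUU (Ile) → CUU (Leu) — missense.
Codon 2: ACA (Thr) → AAA (Lys) — missense.
Codon 3: UUA (Leu) → AUA (Ile) — missense.
Codon 5: CGA (Arg) → CGU (Arg) — synonymous.
Codon 6: CUU (Leu) → CUC (Leu) — synonymous.
Codon 7: ACC (Thr) → GCC (Ala) — missense.
Synonymous: 2 of 6.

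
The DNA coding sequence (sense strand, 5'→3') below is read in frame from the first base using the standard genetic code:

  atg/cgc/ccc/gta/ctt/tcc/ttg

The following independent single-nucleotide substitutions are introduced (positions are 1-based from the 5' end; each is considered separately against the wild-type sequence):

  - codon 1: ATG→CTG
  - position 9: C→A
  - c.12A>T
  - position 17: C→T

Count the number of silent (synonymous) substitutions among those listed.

2

Codon 1: ATG (Met) → CTG (Leu) — missense.
Codon 3: CCC (Pro) → CCA (Pro) — synonymous.
Codon 4: GTA (Val) → GTT (Val) — synonymous.
Codon 6: TCC (Ser) → TTC (Phe) — missense.
Synonymous: 2 of 4.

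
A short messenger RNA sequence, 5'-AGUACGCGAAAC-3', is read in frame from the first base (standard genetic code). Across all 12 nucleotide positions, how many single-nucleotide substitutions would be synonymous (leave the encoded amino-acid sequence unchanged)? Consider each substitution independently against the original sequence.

9

Codon 1 (AGU, Ser): 1 synonymous substitution.
Codon 2 (ACG, Thr): 3 synonymous substitutions.
Codon 3 (CGA, Arg): 4 synonymous substitutions.
Codon 4 (AAC, Asn): 1 synonymous substitution.
Total: 1 + 3 + 4 + 1 = 9.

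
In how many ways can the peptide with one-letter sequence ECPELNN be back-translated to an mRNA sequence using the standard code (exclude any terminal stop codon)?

768

Glu: 2 codons.
Cys: 2 codons.
Pro: 4 codons.
Glu: 2 codons.
Leu: 6 codons.
Asn: 2 codons.
Asn: 2 codons.
2 × 2 × 4 × 2 × 6 × 2 × 2 = 768.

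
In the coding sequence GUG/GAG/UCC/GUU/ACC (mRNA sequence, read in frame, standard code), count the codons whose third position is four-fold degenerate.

4

Codon 1 GUG (Val): third position 4-fold.
Codon 2 GAG (Glu): third position 2-fold.
Codon 3 UCC (Ser): third position 4-fold.
Codon 4 GUU (Val): third position 4-fold.
Codon 5 ACC (Thr): third position 4-fold.
Four-fold degenerate third positions: 4.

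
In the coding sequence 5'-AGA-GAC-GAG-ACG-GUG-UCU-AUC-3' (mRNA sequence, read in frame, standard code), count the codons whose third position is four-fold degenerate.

3

Codon 1 AGA (Arg): third position 2-fold.
Codon 2 GAC (Asp): third position 2-fold.
Codon 3 GAG (Glu): third position 2-fold.
Codon 4 ACG (Thr): third position 4-fold.
Codon 5 GUG (Val): third position 4-fold.
Codon 6 UCU (Ser): third position 4-fold.
Codon 7 AUC (Ile): third position 3-fold.
Four-fold degenerate third positions: 3.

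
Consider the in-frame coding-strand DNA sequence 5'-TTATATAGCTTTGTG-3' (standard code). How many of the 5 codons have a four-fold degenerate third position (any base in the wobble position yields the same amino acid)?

1

Codon 1 TTA (Leu): third position 2-fold.
Codon 2 TAT (Tyr): third position 2-fold.
Codon 3 AGC (Ser): third position 2-fold.
Codon 4 TTT (Phe): third position 2-fold.
Codon 5 GTG (Val): third position 4-fold.
Four-fold degenerate third positions: 1.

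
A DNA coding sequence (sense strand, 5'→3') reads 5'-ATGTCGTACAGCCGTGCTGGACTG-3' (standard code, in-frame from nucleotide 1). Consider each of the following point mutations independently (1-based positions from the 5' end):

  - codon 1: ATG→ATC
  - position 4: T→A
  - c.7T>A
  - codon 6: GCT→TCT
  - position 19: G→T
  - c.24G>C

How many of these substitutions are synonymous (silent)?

Codon 1: ATG (Met) → ATC (Ile) — missense.
Codon 2: TCG (Ser) → ACG (Thr) — missense.
Codon 3: TAC (Tyr) → AAC (Asn) — missense.
Codon 6: GCT (Ala) → TCT (Ser) — missense.
Codon 7: GGA (Gly) → TGA (Stop) — nonsense.
Codon 8: CTG (Leu) → CTC (Leu) — synonymous.
Synonymous: 1 of 6.

1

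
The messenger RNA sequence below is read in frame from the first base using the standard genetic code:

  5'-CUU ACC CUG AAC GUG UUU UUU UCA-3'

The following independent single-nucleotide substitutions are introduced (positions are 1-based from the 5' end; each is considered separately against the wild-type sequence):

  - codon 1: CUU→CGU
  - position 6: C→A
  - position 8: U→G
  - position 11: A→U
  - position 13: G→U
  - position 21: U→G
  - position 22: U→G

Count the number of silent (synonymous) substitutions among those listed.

1

Codon 1: CUU (Leu) → CGU (Arg) — missense.
Codon 2: ACC (Thr) → ACA (Thr) — synonymous.
Codon 3: CUG (Leu) → CGG (Arg) — missense.
Codon 4: AAC (Asn) → AUC (Ile) — missense.
Codon 5: GUG (Val) → UUG (Leu) — missense.
Codon 7: UUU (Phe) → UUG (Leu) — missense.
Codon 8: UCA (Ser) → GCA (Ala) — missense.
Synonymous: 1 of 7.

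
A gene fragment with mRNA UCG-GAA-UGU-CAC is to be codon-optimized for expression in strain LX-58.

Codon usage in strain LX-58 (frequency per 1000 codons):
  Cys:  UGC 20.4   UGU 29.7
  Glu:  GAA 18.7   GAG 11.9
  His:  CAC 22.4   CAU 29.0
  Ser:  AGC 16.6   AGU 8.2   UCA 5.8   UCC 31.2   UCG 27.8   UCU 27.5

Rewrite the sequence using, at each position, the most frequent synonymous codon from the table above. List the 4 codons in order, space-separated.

Codon 1 (Ser): best is UCC at 31.2.
Codon 2 (Glu): best is GAA at 18.7.
Codon 3 (Cys): best is UGU at 29.7.
Codon 4 (His): best is CAU at 29.0.

UCC GAA UGU CAU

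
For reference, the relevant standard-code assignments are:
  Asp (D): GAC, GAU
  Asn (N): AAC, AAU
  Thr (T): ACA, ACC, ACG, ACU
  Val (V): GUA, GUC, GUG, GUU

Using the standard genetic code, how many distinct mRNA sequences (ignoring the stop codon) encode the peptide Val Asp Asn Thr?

64

Val: 4 codons.
Asp: 2 codons.
Asn: 2 codons.
Thr: 4 codons.
4 × 2 × 2 × 4 = 64.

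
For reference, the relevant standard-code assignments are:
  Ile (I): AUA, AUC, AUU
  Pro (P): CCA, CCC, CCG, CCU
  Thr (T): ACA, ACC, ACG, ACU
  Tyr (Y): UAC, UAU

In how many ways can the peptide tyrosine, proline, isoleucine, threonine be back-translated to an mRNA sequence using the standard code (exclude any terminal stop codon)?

96

Tyr: 2 codons.
Pro: 4 codons.
Ile: 3 codons.
Thr: 4 codons.
2 × 4 × 3 × 4 = 96.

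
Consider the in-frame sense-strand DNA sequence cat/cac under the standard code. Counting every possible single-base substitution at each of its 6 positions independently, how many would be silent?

Codon 1 (CAT, His): 1 synonymous substitution.
Codon 2 (CAC, His): 1 synonymous substitution.
Total: 1 + 1 = 2.

2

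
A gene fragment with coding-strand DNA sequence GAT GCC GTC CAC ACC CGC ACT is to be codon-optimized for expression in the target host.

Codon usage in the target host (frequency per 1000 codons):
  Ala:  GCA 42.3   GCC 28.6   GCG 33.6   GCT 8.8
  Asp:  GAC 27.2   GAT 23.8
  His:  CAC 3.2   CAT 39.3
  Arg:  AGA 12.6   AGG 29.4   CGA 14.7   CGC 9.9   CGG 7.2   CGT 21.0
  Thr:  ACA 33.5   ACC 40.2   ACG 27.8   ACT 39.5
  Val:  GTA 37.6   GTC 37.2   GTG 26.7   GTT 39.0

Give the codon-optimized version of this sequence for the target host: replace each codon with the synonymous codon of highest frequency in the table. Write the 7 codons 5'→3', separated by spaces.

GAC GCA GTT CAT ACC AGG ACC

Codon 1 (Asp): best is GAC at 27.2.
Codon 2 (Ala): best is GCA at 42.3.
Codon 3 (Val): best is GTT at 39.0.
Codon 4 (His): best is CAT at 39.3.
Codon 5 (Thr): best is ACC at 40.2.
Codon 6 (Arg): best is AGG at 29.4.
Codon 7 (Thr): best is ACC at 40.2.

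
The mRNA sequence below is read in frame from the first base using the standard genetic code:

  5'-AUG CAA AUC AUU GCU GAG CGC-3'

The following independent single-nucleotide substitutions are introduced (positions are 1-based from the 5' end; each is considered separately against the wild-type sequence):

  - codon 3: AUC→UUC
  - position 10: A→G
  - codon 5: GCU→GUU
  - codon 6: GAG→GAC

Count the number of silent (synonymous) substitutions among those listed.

Codon 3: AUC (Ile) → UUC (Phe) — missense.
Codon 4: AUU (Ile) → GUU (Val) — missense.
Codon 5: GCU (Ala) → GUU (Val) — missense.
Codon 6: GAG (Glu) → GAC (Asp) — missense.
Synonymous: 0 of 4.

0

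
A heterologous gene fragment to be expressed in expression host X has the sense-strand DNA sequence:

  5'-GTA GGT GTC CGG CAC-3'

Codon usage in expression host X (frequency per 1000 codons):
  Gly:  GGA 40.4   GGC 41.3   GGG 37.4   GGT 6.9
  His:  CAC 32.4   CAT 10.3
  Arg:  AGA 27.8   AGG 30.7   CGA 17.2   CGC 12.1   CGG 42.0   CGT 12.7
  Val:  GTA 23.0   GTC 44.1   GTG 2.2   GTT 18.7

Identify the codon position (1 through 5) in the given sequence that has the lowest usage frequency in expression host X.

2

Codon 1 GTA (Val): 23.0 per 1000.
Codon 2 GGT (Gly): 6.9 per 1000.
Codon 3 GTC (Val): 44.1 per 1000.
Codon 4 CGG (Arg): 42.0 per 1000.
Codon 5 CAC (His): 32.4 per 1000.
Lowest frequency is 6.9 at codon 2.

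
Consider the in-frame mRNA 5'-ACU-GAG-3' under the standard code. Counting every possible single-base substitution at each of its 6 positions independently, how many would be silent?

4

Codon 1 (ACU, Thr): 3 synonymous substitutions.
Codon 2 (GAG, Glu): 1 synonymous substitution.
Total: 3 + 1 = 4.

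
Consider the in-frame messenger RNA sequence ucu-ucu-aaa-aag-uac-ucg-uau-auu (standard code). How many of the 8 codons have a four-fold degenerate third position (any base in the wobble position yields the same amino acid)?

3

Codon 1 UCU (Ser): third position 4-fold.
Codon 2 UCU (Ser): third position 4-fold.
Codon 3 AAA (Lys): third position 2-fold.
Codon 4 AAG (Lys): third position 2-fold.
Codon 5 UAC (Tyr): third position 2-fold.
Codon 6 UCG (Ser): third position 4-fold.
Codon 7 UAU (Tyr): third position 2-fold.
Codon 8 AUU (Ile): third position 3-fold.
Four-fold degenerate third positions: 3.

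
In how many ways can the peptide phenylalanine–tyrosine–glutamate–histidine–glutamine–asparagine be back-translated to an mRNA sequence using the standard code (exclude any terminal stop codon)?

64

Phe: 2 codons.
Tyr: 2 codons.
Glu: 2 codons.
His: 2 codons.
Gln: 2 codons.
Asn: 2 codons.
2 × 2 × 2 × 2 × 2 × 2 = 64.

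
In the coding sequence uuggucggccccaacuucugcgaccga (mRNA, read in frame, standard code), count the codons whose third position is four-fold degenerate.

4

Codon 1 UUG (Leu): third position 2-fold.
Codon 2 GUC (Val): third position 4-fold.
Codon 3 GGC (Gly): third position 4-fold.
Codon 4 CCC (Pro): third position 4-fold.
Codon 5 AAC (Asn): third position 2-fold.
Codon 6 UUC (Phe): third position 2-fold.
Codon 7 UGC (Cys): third position 2-fold.
Codon 8 GAC (Asp): third position 2-fold.
Codon 9 CGA (Arg): third position 4-fold.
Four-fold degenerate third positions: 4.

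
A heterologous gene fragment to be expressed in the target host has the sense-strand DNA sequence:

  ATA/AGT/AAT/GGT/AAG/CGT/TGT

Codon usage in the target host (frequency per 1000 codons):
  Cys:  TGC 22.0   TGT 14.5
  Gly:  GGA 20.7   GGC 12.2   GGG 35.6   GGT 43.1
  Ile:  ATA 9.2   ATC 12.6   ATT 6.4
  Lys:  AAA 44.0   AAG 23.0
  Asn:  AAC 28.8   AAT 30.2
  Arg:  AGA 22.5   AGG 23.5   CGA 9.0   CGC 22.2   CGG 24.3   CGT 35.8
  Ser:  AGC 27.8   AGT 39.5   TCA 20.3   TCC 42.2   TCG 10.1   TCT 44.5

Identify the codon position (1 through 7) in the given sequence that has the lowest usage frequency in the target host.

1

Codon 1 ATA (Ile): 9.2 per 1000.
Codon 2 AGT (Ser): 39.5 per 1000.
Codon 3 AAT (Asn): 30.2 per 1000.
Codon 4 GGT (Gly): 43.1 per 1000.
Codon 5 AAG (Lys): 23.0 per 1000.
Codon 6 CGT (Arg): 35.8 per 1000.
Codon 7 TGT (Cys): 14.5 per 1000.
Lowest frequency is 9.2 at codon 1.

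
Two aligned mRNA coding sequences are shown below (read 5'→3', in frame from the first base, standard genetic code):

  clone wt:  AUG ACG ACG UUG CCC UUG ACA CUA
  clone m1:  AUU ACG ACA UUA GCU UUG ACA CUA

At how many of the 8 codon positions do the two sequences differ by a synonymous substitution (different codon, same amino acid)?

Codon 1: AUG Met / AUU Ile — nonsynonymous.
Codon 2: ACG Thr / ACG Thr — identical.
Codon 3: ACG Thr / ACA Thr — synonymous.
Codon 4: UUG Leu / UUA Leu — synonymous.
Codon 5: CCC Pro / GCU Ala — nonsynonymous.
Codon 6: UUG Leu / UUG Leu — identical.
Codon 7: ACA Thr / ACA Thr — identical.
Codon 8: CUA Leu / CUA Leu — identical.
Synonymous differences: 2.

2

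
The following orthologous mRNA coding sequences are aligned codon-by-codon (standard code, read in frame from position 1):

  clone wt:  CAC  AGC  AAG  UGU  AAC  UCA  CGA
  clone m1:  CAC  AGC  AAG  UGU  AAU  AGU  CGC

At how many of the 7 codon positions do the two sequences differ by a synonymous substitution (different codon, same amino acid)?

Codon 1: CAC His / CAC His — identical.
Codon 2: AGC Ser / AGC Ser — identical.
Codon 3: AAG Lys / AAG Lys — identical.
Codon 4: UGU Cys / UGU Cys — identical.
Codon 5: AAC Asn / AAU Asn — synonymous.
Codon 6: UCA Ser / AGU Ser — synonymous.
Codon 7: CGA Arg / CGC Arg — synonymous.
Synonymous differences: 3.

3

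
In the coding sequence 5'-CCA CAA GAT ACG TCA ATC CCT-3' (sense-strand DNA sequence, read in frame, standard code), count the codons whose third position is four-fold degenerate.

4

Codon 1 CCA (Pro): third position 4-fold.
Codon 2 CAA (Gln): third position 2-fold.
Codon 3 GAT (Asp): third position 2-fold.
Codon 4 ACG (Thr): third position 4-fold.
Codon 5 TCA (Ser): third position 4-fold.
Codon 6 ATC (Ile): third position 3-fold.
Codon 7 CCT (Pro): third position 4-fold.
Four-fold degenerate third positions: 4.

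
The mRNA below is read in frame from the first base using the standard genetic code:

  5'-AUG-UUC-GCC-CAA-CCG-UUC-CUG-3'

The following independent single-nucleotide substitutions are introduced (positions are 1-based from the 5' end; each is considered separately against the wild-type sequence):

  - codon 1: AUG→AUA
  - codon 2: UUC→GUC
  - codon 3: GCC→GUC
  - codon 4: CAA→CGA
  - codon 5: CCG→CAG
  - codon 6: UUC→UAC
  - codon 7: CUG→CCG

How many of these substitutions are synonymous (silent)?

Codon 1: AUG (Met) → AUA (Ile) — missense.
Codon 2: UUC (Phe) → GUC (Val) — missense.
Codon 3: GCC (Ala) → GUC (Val) — missense.
Codon 4: CAA (Gln) → CGA (Arg) — missense.
Codon 5: CCG (Pro) → CAG (Gln) — missense.
Codon 6: UUC (Phe) → UAC (Tyr) — missense.
Codon 7: CUG (Leu) → CCG (Pro) — missense.
Synonymous: 0 of 7.

0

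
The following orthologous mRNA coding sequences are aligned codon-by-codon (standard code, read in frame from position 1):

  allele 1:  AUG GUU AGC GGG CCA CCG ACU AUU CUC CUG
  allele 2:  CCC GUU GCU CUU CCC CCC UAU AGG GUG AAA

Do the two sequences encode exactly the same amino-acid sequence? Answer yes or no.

no

Codon 1: AUG Met / CCC Pro — nonsynonymous.
Codon 2: GUU Val / GUU Val — identical.
Codon 3: AGC Ser / GCU Ala — nonsynonymous.
Codon 4: GGG Gly / CUU Leu — nonsynonymous.
Codon 5: CCA Pro / CCC Pro — synonymous.
Codon 6: CCG Pro / CCC Pro — synonymous.
Codon 7: ACU Thr / UAU Tyr — nonsynonymous.
Codon 8: AUU Ile / AGG Arg — nonsynonymous.
Codon 9: CUC Leu / GUG Val — nonsynonymous.
Codon 10: CUG Leu / AAA Lys — nonsynonymous.
Nonsynonymous differences: 7 → different protein.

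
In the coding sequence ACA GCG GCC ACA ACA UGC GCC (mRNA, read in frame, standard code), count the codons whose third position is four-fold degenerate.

Codon 1 ACA (Thr): third position 4-fold.
Codon 2 GCG (Ala): third position 4-fold.
Codon 3 GCC (Ala): third position 4-fold.
Codon 4 ACA (Thr): third position 4-fold.
Codon 5 ACA (Thr): third position 4-fold.
Codon 6 UGC (Cys): third position 2-fold.
Codon 7 GCC (Ala): third position 4-fold.
Four-fold degenerate third positions: 6.

6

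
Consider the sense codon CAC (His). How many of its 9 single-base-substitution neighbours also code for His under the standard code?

1

Position 1: none → 0 synonymous.
Position 2: none → 0 synonymous.
Position 3: CAU → 1 synonymous.
Total: 0 + 0 + 1 = 1.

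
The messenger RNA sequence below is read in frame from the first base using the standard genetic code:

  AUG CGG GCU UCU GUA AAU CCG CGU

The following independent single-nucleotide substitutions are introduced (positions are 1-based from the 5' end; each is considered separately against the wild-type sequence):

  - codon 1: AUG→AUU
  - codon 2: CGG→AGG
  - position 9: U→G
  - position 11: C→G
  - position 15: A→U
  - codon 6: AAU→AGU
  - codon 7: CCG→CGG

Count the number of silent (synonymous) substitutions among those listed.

Codon 1: AUG (Met) → AUU (Ile) — missense.
Codon 2: CGG (Arg) → AGG (Arg) — synonymous.
Codon 3: GCU (Ala) → GCG (Ala) — synonymous.
Codon 4: UCU (Ser) → UGU (Cys) — missense.
Codon 5: GUA (Val) → GUU (Val) — synonymous.
Codon 6: AAU (Asn) → AGU (Ser) — missense.
Codon 7: CCG (Pro) → CGG (Arg) — missense.
Synonymous: 3 of 7.

3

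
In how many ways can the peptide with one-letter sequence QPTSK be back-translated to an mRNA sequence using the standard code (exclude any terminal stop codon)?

384

Gln: 2 codons.
Pro: 4 codons.
Thr: 4 codons.
Ser: 6 codons.
Lys: 2 codons.
2 × 4 × 4 × 6 × 2 = 384.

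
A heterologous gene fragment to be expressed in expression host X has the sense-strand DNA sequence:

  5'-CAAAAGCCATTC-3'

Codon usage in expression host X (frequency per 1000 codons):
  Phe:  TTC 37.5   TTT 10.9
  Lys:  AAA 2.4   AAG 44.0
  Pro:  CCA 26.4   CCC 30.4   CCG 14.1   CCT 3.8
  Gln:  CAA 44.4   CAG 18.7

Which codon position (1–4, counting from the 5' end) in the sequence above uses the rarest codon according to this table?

3

Codon 1 CAA (Gln): 44.4 per 1000.
Codon 2 AAG (Lys): 44.0 per 1000.
Codon 3 CCA (Pro): 26.4 per 1000.
Codon 4 TTC (Phe): 37.5 per 1000.
Lowest frequency is 26.4 at codon 3.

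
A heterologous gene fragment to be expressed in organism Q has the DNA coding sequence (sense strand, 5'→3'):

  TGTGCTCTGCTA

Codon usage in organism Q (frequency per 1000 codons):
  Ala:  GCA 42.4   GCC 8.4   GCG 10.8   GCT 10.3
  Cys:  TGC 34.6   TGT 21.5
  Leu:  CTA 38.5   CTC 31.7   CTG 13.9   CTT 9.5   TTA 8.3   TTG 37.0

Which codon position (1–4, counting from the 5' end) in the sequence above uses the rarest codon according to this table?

Codon 1 TGT (Cys): 21.5 per 1000.
Codon 2 GCT (Ala): 10.3 per 1000.
Codon 3 CTG (Leu): 13.9 per 1000.
Codon 4 CTA (Leu): 38.5 per 1000.
Lowest frequency is 10.3 at codon 2.

2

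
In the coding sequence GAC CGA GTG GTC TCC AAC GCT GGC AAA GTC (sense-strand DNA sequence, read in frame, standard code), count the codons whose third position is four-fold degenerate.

Codon 1 GAC (Asp): third position 2-fold.
Codon 2 CGA (Arg): third position 4-fold.
Codon 3 GTG (Val): third position 4-fold.
Codon 4 GTC (Val): third position 4-fold.
Codon 5 TCC (Ser): third position 4-fold.
Codon 6 AAC (Asn): third position 2-fold.
Codon 7 GCT (Ala): third position 4-fold.
Codon 8 GGC (Gly): third position 4-fold.
Codon 9 AAA (Lys): third position 2-fold.
Codon 10 GTC (Val): third position 4-fold.
Four-fold degenerate third positions: 7.

7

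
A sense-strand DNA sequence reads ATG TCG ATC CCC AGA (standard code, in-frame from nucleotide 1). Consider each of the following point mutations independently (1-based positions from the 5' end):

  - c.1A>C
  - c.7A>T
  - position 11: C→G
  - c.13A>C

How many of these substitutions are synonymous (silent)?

Codon 1: ATG (Met) → CTG (Leu) — missense.
Codon 3: ATC (Ile) → TTC (Phe) — missense.
Codon 4: CCC (Pro) → CGC (Arg) — missense.
Codon 5: AGA (Arg) → CGA (Arg) — synonymous.
Synonymous: 1 of 4.

1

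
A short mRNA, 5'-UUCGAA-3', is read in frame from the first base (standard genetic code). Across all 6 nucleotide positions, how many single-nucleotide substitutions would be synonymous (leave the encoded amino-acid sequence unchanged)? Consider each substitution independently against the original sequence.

Codon 1 (UUC, Phe): 1 synonymous substitution.
Codon 2 (GAA, Glu): 1 synonymous substitution.
Total: 1 + 1 = 2.

2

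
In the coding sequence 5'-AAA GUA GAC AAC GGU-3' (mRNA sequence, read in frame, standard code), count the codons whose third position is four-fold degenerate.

Codon 1 AAA (Lys): third position 2-fold.
Codon 2 GUA (Val): third position 4-fold.
Codon 3 GAC (Asp): third position 2-fold.
Codon 4 AAC (Asn): third position 2-fold.
Codon 5 GGU (Gly): third position 4-fold.
Four-fold degenerate third positions: 2.

2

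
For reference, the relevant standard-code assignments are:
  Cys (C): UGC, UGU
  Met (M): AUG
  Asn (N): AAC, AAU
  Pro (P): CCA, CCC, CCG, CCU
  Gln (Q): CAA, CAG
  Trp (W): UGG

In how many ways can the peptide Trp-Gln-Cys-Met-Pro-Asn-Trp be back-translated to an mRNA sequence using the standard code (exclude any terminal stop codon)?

Trp: 1 codon.
Gln: 2 codons.
Cys: 2 codons.
Met: 1 codon.
Pro: 4 codons.
Asn: 2 codons.
Trp: 1 codon.
1 × 2 × 2 × 1 × 4 × 2 × 1 = 32.

32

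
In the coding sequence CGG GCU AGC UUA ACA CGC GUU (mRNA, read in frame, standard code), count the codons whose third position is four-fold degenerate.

Codon 1 CGG (Arg): third position 4-fold.
Codon 2 GCU (Ala): third position 4-fold.
Codon 3 AGC (Ser): third position 2-fold.
Codon 4 UUA (Leu): third position 2-fold.
Codon 5 ACA (Thr): third position 4-fold.
Codon 6 CGC (Arg): third position 4-fold.
Codon 7 GUU (Val): third position 4-fold.
Four-fold degenerate third positions: 5.

5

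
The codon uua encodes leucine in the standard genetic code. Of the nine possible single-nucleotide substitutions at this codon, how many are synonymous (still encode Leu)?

2

Position 1: CUA → 1 synonymous.
Position 2: none → 0 synonymous.
Position 3: UUG → 1 synonymous.
Total: 1 + 0 + 1 = 2.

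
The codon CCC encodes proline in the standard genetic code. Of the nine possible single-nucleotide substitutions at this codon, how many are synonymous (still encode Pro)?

3

Position 1: none → 0 synonymous.
Position 2: none → 0 synonymous.
Position 3: CCU, CCA, CCG → 3 synonymous.
Total: 0 + 0 + 3 = 3.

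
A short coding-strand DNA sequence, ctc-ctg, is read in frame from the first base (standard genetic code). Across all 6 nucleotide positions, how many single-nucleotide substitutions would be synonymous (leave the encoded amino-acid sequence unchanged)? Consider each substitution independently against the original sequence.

Codon 1 (CTC, Leu): 3 synonymous substitutions.
Codon 2 (CTG, Leu): 4 synonymous substitutions.
Total: 3 + 4 = 7.

7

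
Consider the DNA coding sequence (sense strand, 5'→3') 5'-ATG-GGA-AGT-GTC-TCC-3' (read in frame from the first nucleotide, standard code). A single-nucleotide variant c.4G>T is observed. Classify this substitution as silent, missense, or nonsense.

nonsense

Position 4 falls in codon 2: GGA → Gly.
After the substitution the codon is TGA → Stop.
The new codon is a stop codon, so this is a nonsense mutation.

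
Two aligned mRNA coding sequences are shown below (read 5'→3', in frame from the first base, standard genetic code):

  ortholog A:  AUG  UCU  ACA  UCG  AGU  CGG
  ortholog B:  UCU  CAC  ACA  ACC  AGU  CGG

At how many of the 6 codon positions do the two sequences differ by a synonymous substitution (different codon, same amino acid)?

Codon 1: AUG Met / UCU Ser — nonsynonymous.
Codon 2: UCU Ser / CAC His — nonsynonymous.
Codon 3: ACA Thr / ACA Thr — identical.
Codon 4: UCG Ser / ACC Thr — nonsynonymous.
Codon 5: AGU Ser / AGU Ser — identical.
Codon 6: CGG Arg / CGG Arg — identical.
Synonymous differences: 0.

0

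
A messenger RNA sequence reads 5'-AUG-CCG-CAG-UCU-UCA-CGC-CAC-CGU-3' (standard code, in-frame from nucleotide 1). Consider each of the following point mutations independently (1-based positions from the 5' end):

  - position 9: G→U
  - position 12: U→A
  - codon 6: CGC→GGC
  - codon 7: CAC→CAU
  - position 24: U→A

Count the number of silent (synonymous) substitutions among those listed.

Codon 3: CAG (Gln) → CAU (His) — missense.
Codon 4: UCU (Ser) → UCA (Ser) — synonymous.
Codon 6: CGC (Arg) → GGC (Gly) — missense.
Codon 7: CAC (His) → CAU (His) — synonymous.
Codon 8: CGU (Arg) → CGA (Arg) — synonymous.
Synonymous: 3 of 5.

3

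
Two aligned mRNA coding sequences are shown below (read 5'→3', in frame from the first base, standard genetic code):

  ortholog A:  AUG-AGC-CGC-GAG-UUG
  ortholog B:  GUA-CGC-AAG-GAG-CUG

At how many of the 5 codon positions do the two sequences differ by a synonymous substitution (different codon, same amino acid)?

1

Codon 1: AUG Met / GUA Val — nonsynonymous.
Codon 2: AGC Ser / CGC Arg — nonsynonymous.
Codon 3: CGC Arg / AAG Lys — nonsynonymous.
Codon 4: GAG Glu / GAG Glu — identical.
Codon 5: UUG Leu / CUG Leu — synonymous.
Synonymous differences: 1.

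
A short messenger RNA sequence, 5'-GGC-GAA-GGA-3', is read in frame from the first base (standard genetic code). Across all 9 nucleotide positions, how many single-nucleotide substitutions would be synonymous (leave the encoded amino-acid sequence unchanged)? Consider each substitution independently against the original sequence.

Codon 1 (GGC, Gly): 3 synonymous substitutions.
Codon 2 (GAA, Glu): 1 synonymous substitution.
Codon 3 (GGA, Gly): 3 synonymous substitutions.
Total: 3 + 1 + 3 = 7.

7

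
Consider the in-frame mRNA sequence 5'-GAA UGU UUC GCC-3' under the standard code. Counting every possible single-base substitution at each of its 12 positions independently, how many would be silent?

Codon 1 (GAA, Glu): 1 synonymous substitution.
Codon 2 (UGU, Cys): 1 synonymous substitution.
Codon 3 (UUC, Phe): 1 synonymous substitution.
Codon 4 (GCC, Ala): 3 synonymous substitutions.
Total: 1 + 1 + 1 + 3 = 6.

6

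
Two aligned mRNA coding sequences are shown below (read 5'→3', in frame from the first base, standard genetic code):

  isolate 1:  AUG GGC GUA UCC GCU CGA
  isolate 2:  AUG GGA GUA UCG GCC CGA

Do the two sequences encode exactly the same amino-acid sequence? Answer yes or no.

Codon 1: AUG Met / AUG Met — identical.
Codon 2: GGC Gly / GGA Gly — synonymous.
Codon 3: GUA Val / GUA Val — identical.
Codon 4: UCC Ser / UCG Ser — synonymous.
Codon 5: GCU Ala / GCC Ala — synonymous.
Codon 6: CGA Arg / CGA Arg — identical.
Nonsynonymous differences: 0 → same protein.

yes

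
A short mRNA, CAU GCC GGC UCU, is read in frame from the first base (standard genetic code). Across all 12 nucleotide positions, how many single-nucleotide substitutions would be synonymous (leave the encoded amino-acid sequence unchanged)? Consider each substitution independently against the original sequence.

10

Codon 1 (CAU, His): 1 synonymous substitution.
Codon 2 (GCC, Ala): 3 synonymous substitutions.
Codon 3 (GGC, Gly): 3 synonymous substitutions.
Codon 4 (UCU, Ser): 3 synonymous substitutions.
Total: 1 + 3 + 3 + 3 = 10.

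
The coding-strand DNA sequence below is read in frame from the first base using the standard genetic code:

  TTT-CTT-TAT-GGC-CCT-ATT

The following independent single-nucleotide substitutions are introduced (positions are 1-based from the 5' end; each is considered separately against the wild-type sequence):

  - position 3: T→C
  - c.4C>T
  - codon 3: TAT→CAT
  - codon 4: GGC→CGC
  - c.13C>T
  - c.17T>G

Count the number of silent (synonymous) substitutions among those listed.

Codon 1: TTT (Phe) → TTC (Phe) — synonymous.
Codon 2: CTT (Leu) → TTT (Phe) — missense.
Codon 3: TAT (Tyr) → CAT (His) — missense.
Codon 4: GGC (Gly) → CGC (Arg) — missense.
Codon 5: CCT (Pro) → TCT (Ser) — missense.
Codon 6: ATT (Ile) → AGT (Ser) — missense.
Synonymous: 1 of 6.

1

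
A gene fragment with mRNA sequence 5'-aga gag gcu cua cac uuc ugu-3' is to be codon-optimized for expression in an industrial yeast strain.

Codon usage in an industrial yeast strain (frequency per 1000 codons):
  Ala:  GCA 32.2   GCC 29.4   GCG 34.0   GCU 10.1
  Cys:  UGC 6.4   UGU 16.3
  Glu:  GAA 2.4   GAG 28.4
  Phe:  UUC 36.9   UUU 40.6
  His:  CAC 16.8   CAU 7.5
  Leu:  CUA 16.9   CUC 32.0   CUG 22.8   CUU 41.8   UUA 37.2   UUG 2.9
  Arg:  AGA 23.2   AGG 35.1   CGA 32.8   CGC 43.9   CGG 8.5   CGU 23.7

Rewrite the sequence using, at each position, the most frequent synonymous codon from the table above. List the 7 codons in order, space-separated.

CGC GAG GCG CUU CAC UUU UGU

Codon 1 (Arg): best is CGC at 43.9.
Codon 2 (Glu): best is GAG at 28.4.
Codon 3 (Ala): best is GCG at 34.0.
Codon 4 (Leu): best is CUU at 41.8.
Codon 5 (His): best is CAC at 16.8.
Codon 6 (Phe): best is UUU at 40.6.
Codon 7 (Cys): best is UGU at 16.3.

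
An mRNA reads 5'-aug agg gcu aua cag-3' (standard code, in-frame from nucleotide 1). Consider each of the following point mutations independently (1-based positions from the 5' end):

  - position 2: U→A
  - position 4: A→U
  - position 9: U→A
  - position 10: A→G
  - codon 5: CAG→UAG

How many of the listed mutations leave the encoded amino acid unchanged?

Codon 1: AUG (Met) → AAG (Lys) — missense.
Codon 2: AGG (Arg) → UGG (Trp) — missense.
Codon 3: GCU (Ala) → GCA (Ala) — synonymous.
Codon 4: AUA (Ile) → GUA (Val) — missense.
Codon 5: CAG (Gln) → UAG (Stop) — nonsense.
Synonymous: 1 of 5.

1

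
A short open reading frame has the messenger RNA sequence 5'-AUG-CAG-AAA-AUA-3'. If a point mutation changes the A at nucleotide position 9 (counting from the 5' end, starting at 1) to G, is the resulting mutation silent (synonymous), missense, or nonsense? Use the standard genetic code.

Position 9 falls in codon 3: AAA → Lys.
After the substitution the codon is AAG → Lys.
Both encode Lys, so the change is synonymous.

silent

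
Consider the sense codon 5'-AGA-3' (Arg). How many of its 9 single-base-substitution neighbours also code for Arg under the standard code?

Position 1: CGA → 1 synonymous.
Position 2: none → 0 synonymous.
Position 3: AGG → 1 synonymous.
Total: 1 + 0 + 1 = 2.

2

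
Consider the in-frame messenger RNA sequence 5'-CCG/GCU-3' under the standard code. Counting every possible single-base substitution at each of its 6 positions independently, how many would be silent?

Codon 1 (CCG, Pro): 3 synonymous substitutions.
Codon 2 (GCU, Ala): 3 synonymous substitutions.
Total: 3 + 3 = 6.

6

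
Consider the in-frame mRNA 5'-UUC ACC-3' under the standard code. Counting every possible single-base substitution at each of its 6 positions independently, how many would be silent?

4

Codon 1 (UUC, Phe): 1 synonymous substitution.
Codon 2 (ACC, Thr): 3 synonymous substitutions.
Total: 1 + 3 = 4.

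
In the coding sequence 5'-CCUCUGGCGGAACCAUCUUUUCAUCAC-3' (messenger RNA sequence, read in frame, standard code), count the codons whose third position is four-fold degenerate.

Codon 1 CCU (Pro): third position 4-fold.
Codon 2 CUG (Leu): third position 4-fold.
Codon 3 GCG (Ala): third position 4-fold.
Codon 4 GAA (Glu): third position 2-fold.
Codon 5 CCA (Pro): third position 4-fold.
Codon 6 UCU (Ser): third position 4-fold.
Codon 7 UUU (Phe): third position 2-fold.
Codon 8 CAU (His): third position 2-fold.
Codon 9 CAC (His): third position 2-fold.
Four-fold degenerate third positions: 5.

5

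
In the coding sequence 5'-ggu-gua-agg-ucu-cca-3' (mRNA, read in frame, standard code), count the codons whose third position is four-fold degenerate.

Codon 1 GGU (Gly): third position 4-fold.
Codon 2 GUA (Val): third position 4-fold.
Codon 3 AGG (Arg): third position 2-fold.
Codon 4 UCU (Ser): third position 4-fold.
Codon 5 CCA (Pro): third position 4-fold.
Four-fold degenerate third positions: 4.

4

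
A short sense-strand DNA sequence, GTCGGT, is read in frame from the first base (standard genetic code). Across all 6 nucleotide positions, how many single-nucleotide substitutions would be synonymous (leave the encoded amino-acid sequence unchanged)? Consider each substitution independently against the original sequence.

6

Codon 1 (GTC, Val): 3 synonymous substitutions.
Codon 2 (GGT, Gly): 3 synonymous substitutions.
Total: 3 + 3 = 6.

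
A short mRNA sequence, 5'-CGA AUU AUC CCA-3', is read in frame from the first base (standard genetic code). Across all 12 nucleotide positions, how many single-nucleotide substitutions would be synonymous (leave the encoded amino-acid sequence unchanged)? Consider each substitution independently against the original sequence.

Codon 1 (CGA, Arg): 4 synonymous substitutions.
Codon 2 (AUU, Ile): 2 synonymous substitutions.
Codon 3 (AUC, Ile): 2 synonymous substitutions.
Codon 4 (CCA, Pro): 3 synonymous substitutions.
Total: 4 + 2 + 2 + 3 = 11.

11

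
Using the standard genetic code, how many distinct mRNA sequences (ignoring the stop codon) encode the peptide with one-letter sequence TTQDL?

Thr: 4 codons.
Thr: 4 codons.
Gln: 2 codons.
Asp: 2 codons.
Leu: 6 codons.
4 × 4 × 2 × 2 × 6 = 384.

384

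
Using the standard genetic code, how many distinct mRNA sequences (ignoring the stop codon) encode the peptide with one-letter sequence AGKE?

Ala: 4 codons.
Gly: 4 codons.
Lys: 2 codons.
Glu: 2 codons.
4 × 4 × 2 × 2 = 64.

64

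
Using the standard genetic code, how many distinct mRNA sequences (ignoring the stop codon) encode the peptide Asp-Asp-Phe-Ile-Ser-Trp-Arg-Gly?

Asp: 2 codons.
Asp: 2 codons.
Phe: 2 codons.
Ile: 3 codons.
Ser: 6 codons.
Trp: 1 codon.
Arg: 6 codons.
Gly: 4 codons.
2 × 2 × 2 × 3 × 6 × 1 × 6 × 4 = 3456.

3456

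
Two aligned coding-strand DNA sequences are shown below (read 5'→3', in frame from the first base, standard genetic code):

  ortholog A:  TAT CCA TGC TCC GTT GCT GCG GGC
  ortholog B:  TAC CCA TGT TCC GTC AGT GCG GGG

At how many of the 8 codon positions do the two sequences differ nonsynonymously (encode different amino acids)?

1

Codon 1: TAT Tyr / TAC Tyr — synonymous.
Codon 2: CCA Pro / CCA Pro — identical.
Codon 3: TGC Cys / TGT Cys — synonymous.
Codon 4: TCC Ser / TCC Ser — identical.
Codon 5: GTT Val / GTC Val — synonymous.
Codon 6: GCT Ala / AGT Ser — nonsynonymous.
Codon 7: GCG Ala / GCG Ala — identical.
Codon 8: GGC Gly / GGG Gly — synonymous.
Nonsynonymous differences: 1.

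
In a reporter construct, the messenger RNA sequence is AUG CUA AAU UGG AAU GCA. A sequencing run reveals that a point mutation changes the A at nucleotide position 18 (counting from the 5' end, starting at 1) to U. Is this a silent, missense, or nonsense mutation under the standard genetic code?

silent

Position 18 falls in codon 6: GCA → Ala.
After the substitution the codon is GCU → Ala.
Both encode Ala, so the change is synonymous.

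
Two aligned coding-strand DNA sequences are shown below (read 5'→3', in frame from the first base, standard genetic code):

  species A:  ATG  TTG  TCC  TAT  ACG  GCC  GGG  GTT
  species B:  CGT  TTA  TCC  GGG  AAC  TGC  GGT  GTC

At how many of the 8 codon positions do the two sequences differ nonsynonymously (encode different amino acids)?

4

Codon 1: ATG Met / CGT Arg — nonsynonymous.
Codon 2: TTG Leu / TTA Leu — synonymous.
Codon 3: TCC Ser / TCC Ser — identical.
Codon 4: TAT Tyr / GGG Gly — nonsynonymous.
Codon 5: ACG Thr / AAC Asn — nonsynonymous.
Codon 6: GCC Ala / TGC Cys — nonsynonymous.
Codon 7: GGG Gly / GGT Gly — synonymous.
Codon 8: GTT Val / GTC Val — synonymous.
Nonsynonymous differences: 4.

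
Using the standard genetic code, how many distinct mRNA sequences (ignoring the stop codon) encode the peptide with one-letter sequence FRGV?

Phe: 2 codons.
Arg: 6 codons.
Gly: 4 codons.
Val: 4 codons.
2 × 6 × 4 × 4 = 192.

192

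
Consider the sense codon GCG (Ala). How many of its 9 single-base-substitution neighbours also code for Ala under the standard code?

Position 1: none → 0 synonymous.
Position 2: none → 0 synonymous.
Position 3: GCU, GCC, GCA → 3 synonymous.
Total: 0 + 0 + 3 = 3.

3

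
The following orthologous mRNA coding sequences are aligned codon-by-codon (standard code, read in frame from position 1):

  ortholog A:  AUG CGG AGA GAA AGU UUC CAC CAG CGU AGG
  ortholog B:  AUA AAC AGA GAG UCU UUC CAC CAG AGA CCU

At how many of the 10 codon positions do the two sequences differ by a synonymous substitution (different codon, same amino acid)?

Codon 1: AUG Met / AUA Ile — nonsynonymous.
Codon 2: CGG Arg / AAC Asn — nonsynonymous.
Codon 3: AGA Arg / AGA Arg — identical.
Codon 4: GAA Glu / GAG Glu — synonymous.
Codon 5: AGU Ser / UCU Ser — synonymous.
Codon 6: UUC Phe / UUC Phe — identical.
Codon 7: CAC His / CAC His — identical.
Codon 8: CAG Gln / CAG Gln — identical.
Codon 9: CGU Arg / AGA Arg — synonymous.
Codon 10: AGG Arg / CCU Pro — nonsynonymous.
Synonymous differences: 3.

3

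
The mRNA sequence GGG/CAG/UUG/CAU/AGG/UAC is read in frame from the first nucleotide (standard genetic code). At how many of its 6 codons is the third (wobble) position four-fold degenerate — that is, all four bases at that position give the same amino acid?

Codon 1 GGG (Gly): third position 4-fold.
Codon 2 CAG (Gln): third position 2-fold.
Codon 3 UUG (Leu): third position 2-fold.
Codon 4 CAU (His): third position 2-fold.
Codon 5 AGG (Arg): third position 2-fold.
Codon 6 UAC (Tyr): third position 2-fold.
Four-fold degenerate third positions: 1.

1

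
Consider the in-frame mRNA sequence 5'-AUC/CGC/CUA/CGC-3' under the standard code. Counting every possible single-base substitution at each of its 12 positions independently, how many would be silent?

Codon 1 (AUC, Ile): 2 synonymous substitutions.
Codon 2 (CGC, Arg): 3 synonymous substitutions.
Codon 3 (CUA, Leu): 4 synonymous substitutions.
Codon 4 (CGC, Arg): 3 synonymous substitutions.
Total: 2 + 3 + 4 + 3 = 12.

12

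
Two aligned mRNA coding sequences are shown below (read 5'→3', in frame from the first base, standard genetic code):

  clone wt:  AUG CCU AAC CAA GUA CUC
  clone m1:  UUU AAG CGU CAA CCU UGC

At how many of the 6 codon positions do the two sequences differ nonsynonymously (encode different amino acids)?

5

Codon 1: AUG Met / UUU Phe — nonsynonymous.
Codon 2: CCU Pro / AAG Lys — nonsynonymous.
Codon 3: AAC Asn / CGU Arg — nonsynonymous.
Codon 4: CAA Gln / CAA Gln — identical.
Codon 5: GUA Val / CCU Pro — nonsynonymous.
Codon 6: CUC Leu / UGC Cys — nonsynonymous.
Nonsynonymous differences: 5.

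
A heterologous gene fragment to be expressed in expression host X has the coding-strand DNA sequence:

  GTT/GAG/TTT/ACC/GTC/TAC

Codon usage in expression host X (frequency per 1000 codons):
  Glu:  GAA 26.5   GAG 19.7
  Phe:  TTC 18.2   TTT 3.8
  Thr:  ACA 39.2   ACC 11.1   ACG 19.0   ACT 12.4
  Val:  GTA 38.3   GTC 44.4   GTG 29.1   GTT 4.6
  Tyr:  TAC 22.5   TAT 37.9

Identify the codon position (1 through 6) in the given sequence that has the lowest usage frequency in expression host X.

3

Codon 1 GTT (Val): 4.6 per 1000.
Codon 2 GAG (Glu): 19.7 per 1000.
Codon 3 TTT (Phe): 3.8 per 1000.
Codon 4 ACC (Thr): 11.1 per 1000.
Codon 5 GTC (Val): 44.4 per 1000.
Codon 6 TAC (Tyr): 22.5 per 1000.
Lowest frequency is 3.8 at codon 3.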